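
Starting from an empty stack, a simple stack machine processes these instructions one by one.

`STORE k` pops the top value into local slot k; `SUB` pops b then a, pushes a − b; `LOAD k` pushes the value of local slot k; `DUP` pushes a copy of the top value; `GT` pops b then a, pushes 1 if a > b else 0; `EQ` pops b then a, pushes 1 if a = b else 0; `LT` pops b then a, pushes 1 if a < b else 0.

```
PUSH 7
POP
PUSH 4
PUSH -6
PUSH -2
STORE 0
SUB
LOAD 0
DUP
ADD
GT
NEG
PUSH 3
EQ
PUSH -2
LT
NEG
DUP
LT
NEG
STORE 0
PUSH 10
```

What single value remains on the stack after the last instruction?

PUSH 7  : [7]
POP     : []
PUSH 4  : [4]
PUSH -6 : [4, -6]
PUSH -2 : [4, -6, -2]
STORE 0 : [4, -6]
SUB     : [10]
LOAD 0  : [10, -2]
DUP     : [10, -2, -2]
ADD     : [10, -4]
GT      : [1]
NEG     : [-1]
PUSH 3  : [-1, 3]
EQ      : [0]
PUSH -2 : [0, -2]
LT      : [0]
NEG     : [0]
DUP     : [0, 0]
LT      : [0]
NEG     : [0]
STORE 0 : []
PUSH 10 : [10]

10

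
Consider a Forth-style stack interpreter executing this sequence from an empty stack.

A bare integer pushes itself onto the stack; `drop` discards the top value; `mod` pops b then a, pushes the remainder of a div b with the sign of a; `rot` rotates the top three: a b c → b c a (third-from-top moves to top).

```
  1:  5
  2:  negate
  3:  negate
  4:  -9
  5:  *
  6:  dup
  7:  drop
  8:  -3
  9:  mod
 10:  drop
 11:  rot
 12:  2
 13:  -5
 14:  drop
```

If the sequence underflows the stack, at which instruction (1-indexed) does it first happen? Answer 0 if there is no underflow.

5      : [5]
negate : [-5]
negate : [5]
-9     : [5, -9]
*      : [-45]
dup    : [-45, -45]
drop   : [-45]
-3     : [-45, -3]
mod    : [0]
drop   : []
rot  — needs 3 operands, stack has 0 → underflow

11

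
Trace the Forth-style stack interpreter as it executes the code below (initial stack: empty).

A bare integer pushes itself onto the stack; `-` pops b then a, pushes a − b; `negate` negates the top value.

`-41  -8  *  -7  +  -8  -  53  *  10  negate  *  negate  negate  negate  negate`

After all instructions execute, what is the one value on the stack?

-174370

-41    → -41
-8     → -41 -8
*      → 328
-7     → 328 -7
+      → 321
-8     → 321 -8
-      → 329
53     → 329 53
*      → 17437
10     → 17437 10
negate → 17437 -10
*      → -174370
negate → 174370
negate → -174370
negate → 174370
negate → -174370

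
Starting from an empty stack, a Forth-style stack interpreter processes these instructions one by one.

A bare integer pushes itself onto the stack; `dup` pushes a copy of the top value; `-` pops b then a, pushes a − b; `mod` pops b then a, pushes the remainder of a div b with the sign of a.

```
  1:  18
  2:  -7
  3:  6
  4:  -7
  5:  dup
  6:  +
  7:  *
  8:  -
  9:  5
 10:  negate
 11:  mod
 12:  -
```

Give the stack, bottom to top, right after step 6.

18  → 18
-7  → 18 -7
6   → 18 -7 6
-7  → 18 -7 6 -7
dup → 18 -7 6 -7 -7
+   → 18 -7 6 -14

[18, -7, 6, -14]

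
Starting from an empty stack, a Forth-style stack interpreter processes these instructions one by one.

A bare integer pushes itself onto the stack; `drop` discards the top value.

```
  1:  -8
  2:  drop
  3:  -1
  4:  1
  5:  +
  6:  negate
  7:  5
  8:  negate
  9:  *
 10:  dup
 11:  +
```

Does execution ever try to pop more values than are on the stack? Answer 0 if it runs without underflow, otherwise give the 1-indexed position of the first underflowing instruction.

-8     -> -8
drop   -> (empty)
-1     -> -1
1      -> -1 1
+      -> 0
negate -> 0
5      -> 0 5
negate -> 0 -5
*      -> 0
dup    -> 0 0
+      -> 0

0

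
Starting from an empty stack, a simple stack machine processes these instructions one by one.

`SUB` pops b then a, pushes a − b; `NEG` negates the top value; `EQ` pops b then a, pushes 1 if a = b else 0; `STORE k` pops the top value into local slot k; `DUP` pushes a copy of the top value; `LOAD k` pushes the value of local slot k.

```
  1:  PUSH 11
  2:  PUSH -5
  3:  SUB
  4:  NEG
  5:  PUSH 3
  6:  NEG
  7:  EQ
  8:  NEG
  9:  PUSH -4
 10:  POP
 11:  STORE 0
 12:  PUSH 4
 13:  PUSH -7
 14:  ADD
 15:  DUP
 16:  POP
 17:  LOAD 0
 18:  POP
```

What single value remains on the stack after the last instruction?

-3

PUSH 11 : [11]
PUSH -5 : [11, -5]
SUB     : [16]
NEG     : [-16]
PUSH 3  : [-16, 3]
NEG     : [-16, -3]
EQ      : [0]
NEG     : [0]
PUSH -4 : [0, -4]
POP     : [0]
STORE 0 : []
PUSH 4  : [4]
PUSH -7 : [4, -7]
ADD     : [-3]
DUP     : [-3, -3]
POP     : [-3]
LOAD 0  : [-3, 0]
POP     : [-3]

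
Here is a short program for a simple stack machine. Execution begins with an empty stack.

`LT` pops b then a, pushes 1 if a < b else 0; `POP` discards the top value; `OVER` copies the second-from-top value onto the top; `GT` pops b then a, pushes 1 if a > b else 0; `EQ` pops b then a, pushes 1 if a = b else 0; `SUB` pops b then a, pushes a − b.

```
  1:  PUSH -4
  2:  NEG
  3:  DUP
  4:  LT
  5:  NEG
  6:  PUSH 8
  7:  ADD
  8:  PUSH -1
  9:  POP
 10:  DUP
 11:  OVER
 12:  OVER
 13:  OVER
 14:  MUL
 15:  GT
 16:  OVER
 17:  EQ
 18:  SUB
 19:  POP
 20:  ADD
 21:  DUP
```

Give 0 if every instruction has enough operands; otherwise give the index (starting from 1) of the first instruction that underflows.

20

PUSH -4  [-4]
NEG      [4]
DUP      [4, 4]
LT       [0]
NEG      [0]
PUSH 8   [0, 8]
ADD      [8]
PUSH -1  [8, -1]
POP      [8]
DUP      [8, 8]
OVER     [8, 8, 8]
OVER     [8, 8, 8, 8]
OVER     [8, 8, 8, 8, 8]
MUL      [8, 8, 8, 64]
GT       [8, 8, 0]
OVER     [8, 8, 0, 8]
EQ       [8, 8, 0]
SUB      [8, 8]
POP      [8]
ADD  — needs 2 operands, stack has 1 → underflow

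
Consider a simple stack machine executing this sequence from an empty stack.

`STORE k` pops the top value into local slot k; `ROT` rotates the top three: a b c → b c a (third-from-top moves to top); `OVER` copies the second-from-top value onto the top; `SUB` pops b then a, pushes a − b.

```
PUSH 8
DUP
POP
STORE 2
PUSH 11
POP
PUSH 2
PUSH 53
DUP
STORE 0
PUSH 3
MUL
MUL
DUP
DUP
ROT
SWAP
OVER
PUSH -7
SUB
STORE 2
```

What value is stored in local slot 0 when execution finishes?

53

PUSH 8   [8]
DUP      [8, 8]
POP      [8]
STORE 2  []
PUSH 11  [11]
POP      []
PUSH 2   [2]
PUSH 53  [2, 53]
DUP      [2, 53, 53]
STORE 0  [2, 53]
PUSH 3   [2, 53, 3]
MUL      [2, 159]
MUL      [318]
DUP      [318, 318]
DUP      [318, 318, 318]
ROT      [318, 318, 318]
SWAP     [318, 318, 318]
OVER     [318, 318, 318, 318]
PUSH -7  [318, 318, 318, 318, -7]
SUB      [318, 318, 318, 325]
STORE 2  [318, 318, 318]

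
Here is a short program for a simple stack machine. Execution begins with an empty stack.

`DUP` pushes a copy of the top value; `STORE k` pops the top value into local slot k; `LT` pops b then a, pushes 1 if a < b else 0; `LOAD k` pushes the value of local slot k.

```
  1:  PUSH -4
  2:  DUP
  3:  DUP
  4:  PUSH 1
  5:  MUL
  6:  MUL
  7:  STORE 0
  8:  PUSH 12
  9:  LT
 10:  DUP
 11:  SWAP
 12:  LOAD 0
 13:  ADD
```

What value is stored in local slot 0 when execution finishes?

PUSH -4 -> [-4]
DUP     -> [-4, -4]
DUP     -> [-4, -4, -4]
PUSH 1  -> [-4, -4, -4, 1]
MUL     -> [-4, -4, -4]
MUL     -> [-4, 16]
STORE 0 -> [-4]
PUSH 12 -> [-4, 12]
LT      -> [1]
DUP     -> [1, 1]
SWAP    -> [1, 1]
LOAD 0  -> [1, 1, 16]
ADD     -> [1, 17]

16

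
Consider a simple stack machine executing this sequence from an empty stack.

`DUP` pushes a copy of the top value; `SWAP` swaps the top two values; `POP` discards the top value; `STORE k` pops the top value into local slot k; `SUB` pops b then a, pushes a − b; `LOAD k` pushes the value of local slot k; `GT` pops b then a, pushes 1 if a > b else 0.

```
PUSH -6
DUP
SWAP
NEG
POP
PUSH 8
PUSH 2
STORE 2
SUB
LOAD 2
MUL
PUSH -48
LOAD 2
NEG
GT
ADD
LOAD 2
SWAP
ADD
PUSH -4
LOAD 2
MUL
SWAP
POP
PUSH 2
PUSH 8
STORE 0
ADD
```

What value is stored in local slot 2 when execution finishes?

PUSH -6  : [-6]
DUP      : [-6, -6]
SWAP     : [-6, -6]
NEG      : [-6, 6]
POP      : [-6]
PUSH 8   : [-6, 8]
PUSH 2   : [-6, 8, 2]
STORE 2  : [-6, 8]
SUB      : [-14]
LOAD 2   : [-14, 2]
MUL      : [-28]
PUSH -48 : [-28, -48]
LOAD 2   : [-28, -48, 2]
NEG      : [-28, -48, -2]
GT       : [-28, 0]
ADD      : [-28]
LOAD 2   : [-28, 2]
SWAP     : [2, -28]
ADD      : [-26]
PUSH -4  : [-26, -4]
LOAD 2   : [-26, -4, 2]
MUL      : [-26, -8]
SWAP     : [-8, -26]
POP      : [-8]
PUSH 2   : [-8, 2]
PUSH 8   : [-8, 2, 8]
STORE 0  : [-8, 2]
ADD      : [-6]

2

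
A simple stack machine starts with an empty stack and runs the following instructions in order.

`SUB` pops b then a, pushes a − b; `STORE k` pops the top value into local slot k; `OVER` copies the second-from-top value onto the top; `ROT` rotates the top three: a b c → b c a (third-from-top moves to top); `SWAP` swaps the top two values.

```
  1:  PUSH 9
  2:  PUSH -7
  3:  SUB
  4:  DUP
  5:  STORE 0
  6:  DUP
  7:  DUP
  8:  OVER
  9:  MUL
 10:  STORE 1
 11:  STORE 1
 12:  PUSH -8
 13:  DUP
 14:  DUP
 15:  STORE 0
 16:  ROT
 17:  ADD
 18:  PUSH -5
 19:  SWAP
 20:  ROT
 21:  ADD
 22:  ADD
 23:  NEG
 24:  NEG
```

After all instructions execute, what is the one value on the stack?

-5

PUSH 9  : 9
PUSH -7 : 9 -7
SUB     : 16
DUP     : 16 16
STORE 0 : 16
DUP     : 16 16
DUP     : 16 16 16
OVER    : 16 16 16 16
MUL     : 16 16 256
STORE 1 : 16 16
STORE 1 : 16
PUSH -8 : 16 -8
DUP     : 16 -8 -8
DUP     : 16 -8 -8 -8
STORE 0 : 16 -8 -8
ROT     : -8 -8 16
ADD     : -8 8
PUSH -5 : -8 8 -5
SWAP    : -8 -5 8
ROT     : -5 8 -8
ADD     : -5 0
ADD     : -5
NEG     : 5
NEG     : -5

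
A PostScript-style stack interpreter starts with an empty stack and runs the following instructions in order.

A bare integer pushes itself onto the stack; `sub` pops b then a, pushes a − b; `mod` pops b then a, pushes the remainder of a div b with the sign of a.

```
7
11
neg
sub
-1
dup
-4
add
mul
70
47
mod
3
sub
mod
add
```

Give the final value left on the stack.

23

7   -> [7]
11  -> [7, 11]
neg -> [7, -11]
sub -> [18]
-1  -> [18, -1]
dup -> [18, -1, -1]
-4  -> [18, -1, -1, -4]
add -> [18, -1, -5]
mul -> [18, 5]
70  -> [18, 5, 70]
47  -> [18, 5, 70, 47]
mod -> [18, 5, 23]
3   -> [18, 5, 23, 3]
sub -> [18, 5, 20]
mod -> [18, 5]
add -> [23]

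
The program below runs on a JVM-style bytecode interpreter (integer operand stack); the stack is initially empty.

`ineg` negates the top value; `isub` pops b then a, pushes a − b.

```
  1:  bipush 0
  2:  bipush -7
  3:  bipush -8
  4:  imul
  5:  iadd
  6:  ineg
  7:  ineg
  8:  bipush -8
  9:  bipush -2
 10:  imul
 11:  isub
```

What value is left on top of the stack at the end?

40

bipush 0  → 0
bipush -7 → 0 -7
bipush -8 → 0 -7 -8
imul      → 0 56
iadd      → 56
ineg      → -56
ineg      → 56
bipush -8 → 56 -8
bipush -2 → 56 -8 -2
imul      → 56 16
isub      → 40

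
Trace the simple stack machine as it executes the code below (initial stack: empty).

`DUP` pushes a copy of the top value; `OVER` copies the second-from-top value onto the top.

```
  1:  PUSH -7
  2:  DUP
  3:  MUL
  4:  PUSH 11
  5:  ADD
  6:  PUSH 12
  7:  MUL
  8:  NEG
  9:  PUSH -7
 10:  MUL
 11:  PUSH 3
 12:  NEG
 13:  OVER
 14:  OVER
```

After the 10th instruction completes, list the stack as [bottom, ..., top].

PUSH -7 : -7
DUP     : -7 -7
MUL     : 49
PUSH 11 : 49 11
ADD     : 60
PUSH 12 : 60 12
MUL     : 720
NEG     : -720
PUSH -7 : -720 -7
MUL     : 5040

[5040]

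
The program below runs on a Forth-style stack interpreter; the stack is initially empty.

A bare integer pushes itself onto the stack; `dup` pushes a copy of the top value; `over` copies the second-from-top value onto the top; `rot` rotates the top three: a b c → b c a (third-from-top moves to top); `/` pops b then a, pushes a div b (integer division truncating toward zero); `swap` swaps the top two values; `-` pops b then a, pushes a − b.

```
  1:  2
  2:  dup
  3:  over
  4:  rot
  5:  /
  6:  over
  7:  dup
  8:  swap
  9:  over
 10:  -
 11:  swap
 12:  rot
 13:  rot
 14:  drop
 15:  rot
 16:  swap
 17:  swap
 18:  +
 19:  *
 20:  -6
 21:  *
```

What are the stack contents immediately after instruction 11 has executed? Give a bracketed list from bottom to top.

[2, 1, 0, 2]

2     2
dup   2 2
over  2 2 2
rot   2 2 2
/     2 1
over  2 1 2
dup   2 1 2 2
swap  2 1 2 2
over  2 1 2 2 2
-     2 1 2 0
swap  2 1 0 2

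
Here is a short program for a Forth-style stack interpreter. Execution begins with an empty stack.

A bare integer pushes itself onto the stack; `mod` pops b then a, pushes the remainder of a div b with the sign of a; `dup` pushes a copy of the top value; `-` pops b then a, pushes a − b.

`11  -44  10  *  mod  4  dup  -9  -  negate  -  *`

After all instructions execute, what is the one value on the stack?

11      11
-44     11 -44
10      11 -44 10
*       11 -440
mod     11
4       11 4
dup     11 4 4
-9      11 4 4 -9
-       11 4 13
negate  11 4 -13
-       11 17
*       187

187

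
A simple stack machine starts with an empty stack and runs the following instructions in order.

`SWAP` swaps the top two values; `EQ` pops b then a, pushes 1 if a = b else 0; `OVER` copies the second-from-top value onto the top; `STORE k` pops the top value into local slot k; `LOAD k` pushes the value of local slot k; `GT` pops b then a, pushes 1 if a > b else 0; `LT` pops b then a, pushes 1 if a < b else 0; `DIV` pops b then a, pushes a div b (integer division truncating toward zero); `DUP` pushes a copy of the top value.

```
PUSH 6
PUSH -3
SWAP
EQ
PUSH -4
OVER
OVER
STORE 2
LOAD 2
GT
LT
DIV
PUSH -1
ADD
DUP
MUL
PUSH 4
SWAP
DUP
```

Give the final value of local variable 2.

PUSH 6  → 6
PUSH -3 → 6 -3
SWAP    → -3 6
EQ      → 0
PUSH -4 → 0 -4
OVER    → 0 -4 0
OVER    → 0 -4 0 -4
STORE 2 → 0 -4 0
LOAD 2  → 0 -4 0 -4
GT      → 0 -4 1
LT      → 0 1
DIV     → 0
PUSH -1 → 0 -1
ADD     → -1
DUP     → -1 -1
MUL     → 1
PUSH 4  → 1 4
SWAP    → 4 1
DUP     → 4 1 1

-4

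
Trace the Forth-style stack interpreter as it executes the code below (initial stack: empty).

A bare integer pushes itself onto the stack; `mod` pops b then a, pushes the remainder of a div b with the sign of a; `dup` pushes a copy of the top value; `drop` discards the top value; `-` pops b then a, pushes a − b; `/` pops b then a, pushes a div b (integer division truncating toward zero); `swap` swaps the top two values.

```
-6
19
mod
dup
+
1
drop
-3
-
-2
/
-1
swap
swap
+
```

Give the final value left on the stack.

3

-6   → [-6]
19   → [-6, 19]
mod  → [-6]
dup  → [-6, -6]
+    → [-12]
1    → [-12, 1]
drop → [-12]
-3   → [-12, -3]
-    → [-9]
-2   → [-9, -2]
/    → [4]
-1   → [4, -1]
swap → [-1, 4]
swap → [4, -1]
+    → [3]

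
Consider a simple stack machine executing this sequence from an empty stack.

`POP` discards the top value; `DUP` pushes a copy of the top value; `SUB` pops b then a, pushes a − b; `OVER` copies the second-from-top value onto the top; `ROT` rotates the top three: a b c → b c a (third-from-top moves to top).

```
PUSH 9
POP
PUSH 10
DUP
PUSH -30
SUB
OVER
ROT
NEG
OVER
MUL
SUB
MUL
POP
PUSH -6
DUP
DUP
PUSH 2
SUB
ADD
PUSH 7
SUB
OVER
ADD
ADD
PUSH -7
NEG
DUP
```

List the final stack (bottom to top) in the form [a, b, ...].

[-33, 7, 7]

PUSH 9    [9]
POP       []
PUSH 10   [10]
DUP       [10, 10]
PUSH -30  [10, 10, -30]
SUB       [10, 40]
OVER      [10, 40, 10]
ROT       [40, 10, 10]
NEG       [40, 10, -10]
OVER      [40, 10, -10, 10]
MUL       [40, 10, -100]
SUB       [40, 110]
MUL       [4400]
POP       []
PUSH -6   [-6]
DUP       [-6, -6]
DUP       [-6, -6, -6]
PUSH 2    [-6, -6, -6, 2]
SUB       [-6, -6, -8]
ADD       [-6, -14]
PUSH 7    [-6, -14, 7]
SUB       [-6, -21]
OVER      [-6, -21, -6]
ADD       [-6, -27]
ADD       [-33]
PUSH -7   [-33, -7]
NEG       [-33, 7]
DUP       [-33, 7, 7]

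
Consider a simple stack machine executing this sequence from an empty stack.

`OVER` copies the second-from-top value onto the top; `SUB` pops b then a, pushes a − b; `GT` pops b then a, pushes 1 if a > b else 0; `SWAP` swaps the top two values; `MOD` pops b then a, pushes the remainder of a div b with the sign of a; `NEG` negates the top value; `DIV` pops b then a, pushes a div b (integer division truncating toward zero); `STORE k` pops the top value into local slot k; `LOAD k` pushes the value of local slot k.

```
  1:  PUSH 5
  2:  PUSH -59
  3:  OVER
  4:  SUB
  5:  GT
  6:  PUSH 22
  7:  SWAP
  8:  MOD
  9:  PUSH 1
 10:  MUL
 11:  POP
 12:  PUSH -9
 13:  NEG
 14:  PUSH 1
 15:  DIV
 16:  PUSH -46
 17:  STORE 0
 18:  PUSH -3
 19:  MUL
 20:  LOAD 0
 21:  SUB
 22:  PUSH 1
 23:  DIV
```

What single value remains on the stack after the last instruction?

PUSH 5   -> 5
PUSH -59 -> 5 -59
OVER     -> 5 -59 5
SUB      -> 5 -64
GT       -> 1
PUSH 22  -> 1 22
SWAP     -> 22 1
MOD      -> 0
PUSH 1   -> 0 1
MUL      -> 0
POP      -> (empty)
PUSH -9  -> -9
NEG      -> 9
PUSH 1   -> 9 1
DIV      -> 9
PUSH -46 -> 9 -46
STORE 0  -> 9
PUSH -3  -> 9 -3
MUL      -> -27
LOAD 0   -> -27 -46
SUB      -> 19
PUSH 1   -> 19 1
DIV      -> 19

19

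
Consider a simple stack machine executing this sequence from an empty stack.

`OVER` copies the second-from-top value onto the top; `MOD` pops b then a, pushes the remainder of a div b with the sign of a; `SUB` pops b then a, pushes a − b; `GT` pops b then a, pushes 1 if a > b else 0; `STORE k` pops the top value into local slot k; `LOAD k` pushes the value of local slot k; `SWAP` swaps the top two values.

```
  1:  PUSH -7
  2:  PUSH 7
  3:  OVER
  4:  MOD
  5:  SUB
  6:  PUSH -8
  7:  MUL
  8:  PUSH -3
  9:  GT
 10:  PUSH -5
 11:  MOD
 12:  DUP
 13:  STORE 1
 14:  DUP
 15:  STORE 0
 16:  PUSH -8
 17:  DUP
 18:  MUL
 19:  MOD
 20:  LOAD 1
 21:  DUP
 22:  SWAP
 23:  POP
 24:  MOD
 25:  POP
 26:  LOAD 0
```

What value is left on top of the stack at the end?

PUSH -7 : -7
PUSH 7  : -7 7
OVER    : -7 7 -7
MOD     : -7 0
SUB     : -7
PUSH -8 : -7 -8
MUL     : 56
PUSH -3 : 56 -3
GT      : 1
PUSH -5 : 1 -5
MOD     : 1
DUP     : 1 1
STORE 1 : 1
DUP     : 1 1
STORE 0 : 1
PUSH -8 : 1 -8
DUP     : 1 -8 -8
MUL     : 1 64
MOD     : 1
LOAD 1  : 1 1
DUP     : 1 1 1
SWAP    : 1 1 1
POP     : 1 1
MOD     : 0
POP     : (empty)
LOAD 0  : 1

1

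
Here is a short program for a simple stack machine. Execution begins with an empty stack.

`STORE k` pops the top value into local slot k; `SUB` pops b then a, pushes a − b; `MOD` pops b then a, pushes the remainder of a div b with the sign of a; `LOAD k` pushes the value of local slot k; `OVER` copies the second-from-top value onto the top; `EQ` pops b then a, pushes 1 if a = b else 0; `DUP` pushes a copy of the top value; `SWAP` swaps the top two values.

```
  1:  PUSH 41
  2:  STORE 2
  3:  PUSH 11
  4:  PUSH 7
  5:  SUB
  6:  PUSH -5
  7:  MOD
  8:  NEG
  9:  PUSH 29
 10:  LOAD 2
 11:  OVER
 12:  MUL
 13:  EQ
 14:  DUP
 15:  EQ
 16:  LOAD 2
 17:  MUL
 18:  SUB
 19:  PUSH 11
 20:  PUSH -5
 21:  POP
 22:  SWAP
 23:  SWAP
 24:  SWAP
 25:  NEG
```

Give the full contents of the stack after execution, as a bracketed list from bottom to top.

[11, 45]

PUSH 41  41
STORE 2  (empty)
PUSH 11  11
PUSH 7   11 7
SUB      4
PUSH -5  4 -5
MOD      4
NEG      -4
PUSH 29  -4 29
LOAD 2   -4 29 41
OVER     -4 29 41 29
MUL      -4 29 1189
EQ       -4 0
DUP      -4 0 0
EQ       -4 1
LOAD 2   -4 1 41
MUL      -4 41
SUB      -45
PUSH 11  -45 11
PUSH -5  -45 11 -5
POP      -45 11
SWAP     11 -45
SWAP     -45 11
SWAP     11 -45
NEG      11 45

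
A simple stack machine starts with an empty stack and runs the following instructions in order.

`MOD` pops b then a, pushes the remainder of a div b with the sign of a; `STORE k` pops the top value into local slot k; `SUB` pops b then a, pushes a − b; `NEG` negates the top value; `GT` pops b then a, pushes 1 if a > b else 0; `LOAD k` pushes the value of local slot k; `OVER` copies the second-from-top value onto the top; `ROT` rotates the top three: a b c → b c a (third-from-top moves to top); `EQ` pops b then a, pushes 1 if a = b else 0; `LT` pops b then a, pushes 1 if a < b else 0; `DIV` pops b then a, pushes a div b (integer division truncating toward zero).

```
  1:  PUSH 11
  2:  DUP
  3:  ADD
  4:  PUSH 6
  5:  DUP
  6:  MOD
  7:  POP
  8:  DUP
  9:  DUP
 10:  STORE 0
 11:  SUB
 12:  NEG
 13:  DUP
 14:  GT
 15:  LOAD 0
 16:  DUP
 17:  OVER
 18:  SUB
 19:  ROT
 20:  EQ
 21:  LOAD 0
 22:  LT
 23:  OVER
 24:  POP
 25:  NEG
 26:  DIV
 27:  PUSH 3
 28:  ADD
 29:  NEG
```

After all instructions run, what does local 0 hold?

PUSH 11 : [11]
DUP     : [11, 11]
ADD     : [22]
PUSH 6  : [22, 6]
DUP     : [22, 6, 6]
MOD     : [22, 0]
POP     : [22]
DUP     : [22, 22]
DUP     : [22, 22, 22]
STORE 0 : [22, 22]
SUB     : [0]
NEG     : [0]
DUP     : [0, 0]
GT      : [0]
LOAD 0  : [0, 22]
DUP     : [0, 22, 22]
OVER    : [0, 22, 22, 22]
SUB     : [0, 22, 0]
ROT     : [22, 0, 0]
EQ      : [22, 1]
LOAD 0  : [22, 1, 22]
LT      : [22, 1]
OVER    : [22, 1, 22]
POP     : [22, 1]
NEG     : [22, -1]
DIV     : [-22]
PUSH 3  : [-22, 3]
ADD     : [-19]
NEG     : [19]

22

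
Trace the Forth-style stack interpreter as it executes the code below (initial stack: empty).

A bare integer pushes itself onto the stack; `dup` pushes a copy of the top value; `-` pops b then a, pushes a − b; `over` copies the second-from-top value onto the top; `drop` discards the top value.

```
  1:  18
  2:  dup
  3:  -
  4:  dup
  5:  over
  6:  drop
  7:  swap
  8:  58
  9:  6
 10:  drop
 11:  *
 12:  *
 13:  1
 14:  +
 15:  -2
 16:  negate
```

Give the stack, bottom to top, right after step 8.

18   -> 18
dup  -> 18 18
-    -> 0
dup  -> 0 0
over -> 0 0 0
drop -> 0 0
swap -> 0 0
58   -> 0 0 58

[0, 0, 58]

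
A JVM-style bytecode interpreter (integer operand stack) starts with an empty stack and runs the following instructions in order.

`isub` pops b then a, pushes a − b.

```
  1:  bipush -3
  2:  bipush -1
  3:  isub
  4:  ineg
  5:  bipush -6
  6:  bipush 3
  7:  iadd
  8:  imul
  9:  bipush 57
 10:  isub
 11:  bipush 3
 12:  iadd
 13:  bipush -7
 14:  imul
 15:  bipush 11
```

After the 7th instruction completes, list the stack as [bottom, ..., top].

bipush -3 -> [-3]
bipush -1 -> [-3, -1]
isub      -> [-2]
ineg      -> [2]
bipush -6 -> [2, -6]
bipush 3  -> [2, -6, 3]
iadd      -> [2, -3]

[2, -3]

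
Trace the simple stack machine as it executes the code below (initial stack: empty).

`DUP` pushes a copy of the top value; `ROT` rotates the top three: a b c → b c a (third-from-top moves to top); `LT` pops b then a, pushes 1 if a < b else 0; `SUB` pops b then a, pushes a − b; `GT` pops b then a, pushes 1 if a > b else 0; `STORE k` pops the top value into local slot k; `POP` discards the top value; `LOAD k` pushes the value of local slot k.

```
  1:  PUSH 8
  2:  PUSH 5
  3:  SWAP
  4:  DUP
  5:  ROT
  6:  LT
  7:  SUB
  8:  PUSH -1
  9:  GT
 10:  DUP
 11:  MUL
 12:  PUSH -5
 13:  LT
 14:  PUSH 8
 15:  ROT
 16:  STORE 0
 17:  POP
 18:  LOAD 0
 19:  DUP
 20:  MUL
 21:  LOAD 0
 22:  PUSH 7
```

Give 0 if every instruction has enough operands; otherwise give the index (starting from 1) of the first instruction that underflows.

15

PUSH 8  -> [8]
PUSH 5  -> [8, 5]
SWAP    -> [5, 8]
DUP     -> [5, 8, 8]
ROT     -> [8, 8, 5]
LT      -> [8, 0]
SUB     -> [8]
PUSH -1 -> [8, -1]
GT      -> [1]
DUP     -> [1, 1]
MUL     -> [1]
PUSH -5 -> [1, -5]
LT      -> [0]
PUSH 8  -> [0, 8]
ROT  — needs 3 operands, stack has 2 → underflow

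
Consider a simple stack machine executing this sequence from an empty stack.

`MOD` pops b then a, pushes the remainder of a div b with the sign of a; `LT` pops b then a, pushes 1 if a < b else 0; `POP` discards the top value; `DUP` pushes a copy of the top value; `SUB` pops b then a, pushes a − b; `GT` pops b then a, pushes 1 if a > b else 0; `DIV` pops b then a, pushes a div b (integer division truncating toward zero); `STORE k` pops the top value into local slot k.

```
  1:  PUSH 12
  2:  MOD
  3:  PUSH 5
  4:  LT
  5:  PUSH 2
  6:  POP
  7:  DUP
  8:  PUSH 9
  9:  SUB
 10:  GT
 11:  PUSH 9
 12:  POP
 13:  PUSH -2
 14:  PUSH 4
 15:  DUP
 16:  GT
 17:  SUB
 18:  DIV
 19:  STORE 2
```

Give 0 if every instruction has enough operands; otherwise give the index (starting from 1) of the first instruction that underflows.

PUSH 12 → [12]
MOD  — needs 2 operands, stack has 1 → underflow

2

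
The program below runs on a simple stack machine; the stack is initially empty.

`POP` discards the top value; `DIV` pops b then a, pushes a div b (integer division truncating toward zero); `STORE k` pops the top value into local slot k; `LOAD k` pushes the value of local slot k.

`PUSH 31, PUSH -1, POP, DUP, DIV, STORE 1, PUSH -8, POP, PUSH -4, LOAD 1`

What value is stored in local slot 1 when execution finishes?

PUSH 31  31
PUSH -1  31 -1
POP      31
DUP      31 31
DIV      1
STORE 1  (empty)
PUSH -8  -8
POP      (empty)
PUSH -4  -4
LOAD 1   -4 1

1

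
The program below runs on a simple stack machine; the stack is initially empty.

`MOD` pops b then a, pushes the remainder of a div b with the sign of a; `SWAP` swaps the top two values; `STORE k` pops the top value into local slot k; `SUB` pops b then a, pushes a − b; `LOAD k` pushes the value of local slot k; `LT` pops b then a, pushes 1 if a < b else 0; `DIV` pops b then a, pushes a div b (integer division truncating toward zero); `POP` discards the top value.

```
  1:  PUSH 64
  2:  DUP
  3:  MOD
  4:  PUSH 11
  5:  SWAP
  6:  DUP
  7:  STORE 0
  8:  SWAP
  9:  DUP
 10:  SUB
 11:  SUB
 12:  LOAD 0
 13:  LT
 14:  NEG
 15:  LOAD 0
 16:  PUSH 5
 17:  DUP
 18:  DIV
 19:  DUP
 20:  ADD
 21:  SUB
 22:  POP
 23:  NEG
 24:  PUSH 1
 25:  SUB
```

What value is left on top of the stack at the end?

-1

PUSH 64 : [64]
DUP     : [64, 64]
MOD     : [0]
PUSH 11 : [0, 11]
SWAP    : [11, 0]
DUP     : [11, 0, 0]
STORE 0 : [11, 0]
SWAP    : [0, 11]
DUP     : [0, 11, 11]
SUB     : [0, 0]
SUB     : [0]
LOAD 0  : [0, 0]
LT      : [0]
NEG     : [0]
LOAD 0  : [0, 0]
PUSH 5  : [0, 0, 5]
DUP     : [0, 0, 5, 5]
DIV     : [0, 0, 1]
DUP     : [0, 0, 1, 1]
ADD     : [0, 0, 2]
SUB     : [0, -2]
POP     : [0]
NEG     : [0]
PUSH 1  : [0, 1]
SUB     : [-1]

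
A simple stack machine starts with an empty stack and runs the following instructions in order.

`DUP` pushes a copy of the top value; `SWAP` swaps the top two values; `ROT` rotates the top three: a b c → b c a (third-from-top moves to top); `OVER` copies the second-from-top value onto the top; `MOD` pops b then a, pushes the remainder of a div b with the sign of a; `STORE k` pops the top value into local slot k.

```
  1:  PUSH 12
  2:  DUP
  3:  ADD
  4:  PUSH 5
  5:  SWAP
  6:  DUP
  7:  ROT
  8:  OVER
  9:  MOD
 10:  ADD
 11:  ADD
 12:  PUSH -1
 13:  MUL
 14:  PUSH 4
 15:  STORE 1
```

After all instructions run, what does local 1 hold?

4

PUSH 12 -> [12]
DUP     -> [12, 12]
ADD     -> [24]
PUSH 5  -> [24, 5]
SWAP    -> [5, 24]
DUP     -> [5, 24, 24]
ROT     -> [24, 24, 5]
OVER    -> [24, 24, 5, 24]
MOD     -> [24, 24, 5]
ADD     -> [24, 29]
ADD     -> [53]
PUSH -1 -> [53, -1]
MUL     -> [-53]
PUSH 4  -> [-53, 4]
STORE 1 -> [-53]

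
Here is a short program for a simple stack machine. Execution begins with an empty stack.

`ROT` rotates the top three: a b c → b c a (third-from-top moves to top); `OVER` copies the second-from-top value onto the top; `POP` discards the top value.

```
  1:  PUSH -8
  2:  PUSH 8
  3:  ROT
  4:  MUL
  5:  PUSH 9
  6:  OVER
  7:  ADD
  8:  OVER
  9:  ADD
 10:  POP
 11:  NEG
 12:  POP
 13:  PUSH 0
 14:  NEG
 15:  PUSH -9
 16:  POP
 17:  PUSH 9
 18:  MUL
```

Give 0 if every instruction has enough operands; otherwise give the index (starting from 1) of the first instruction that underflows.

3

PUSH -8 -> -8
PUSH 8  -> -8 8
ROT  — needs 3 operands, stack has 2 → underflow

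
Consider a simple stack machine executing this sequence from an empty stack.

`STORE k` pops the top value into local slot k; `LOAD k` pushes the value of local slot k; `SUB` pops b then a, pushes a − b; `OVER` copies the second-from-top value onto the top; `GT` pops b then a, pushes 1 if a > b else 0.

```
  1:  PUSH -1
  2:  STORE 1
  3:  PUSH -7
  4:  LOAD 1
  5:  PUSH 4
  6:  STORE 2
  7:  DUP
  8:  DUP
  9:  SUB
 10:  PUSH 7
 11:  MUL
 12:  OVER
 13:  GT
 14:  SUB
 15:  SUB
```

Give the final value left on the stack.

PUSH -1  [-1]
STORE 1  []
PUSH -7  [-7]
LOAD 1   [-7, -1]
PUSH 4   [-7, -1, 4]
STORE 2  [-7, -1]
DUP      [-7, -1, -1]
DUP      [-7, -1, -1, -1]
SUB      [-7, -1, 0]
PUSH 7   [-7, -1, 0, 7]
MUL      [-7, -1, 0]
OVER     [-7, -1, 0, -1]
GT       [-7, -1, 1]
SUB      [-7, -2]
SUB      [-5]

-5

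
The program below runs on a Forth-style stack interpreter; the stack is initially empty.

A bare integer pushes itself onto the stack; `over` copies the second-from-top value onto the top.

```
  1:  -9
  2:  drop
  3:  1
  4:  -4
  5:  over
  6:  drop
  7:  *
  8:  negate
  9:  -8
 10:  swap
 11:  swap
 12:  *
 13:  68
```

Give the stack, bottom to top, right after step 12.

[-32]

-9     : [-9]
drop   : []
1      : [1]
-4     : [1, -4]
over   : [1, -4, 1]
drop   : [1, -4]
*      : [-4]
negate : [4]
-8     : [4, -8]
swap   : [-8, 4]
swap   : [4, -8]
*      : [-32]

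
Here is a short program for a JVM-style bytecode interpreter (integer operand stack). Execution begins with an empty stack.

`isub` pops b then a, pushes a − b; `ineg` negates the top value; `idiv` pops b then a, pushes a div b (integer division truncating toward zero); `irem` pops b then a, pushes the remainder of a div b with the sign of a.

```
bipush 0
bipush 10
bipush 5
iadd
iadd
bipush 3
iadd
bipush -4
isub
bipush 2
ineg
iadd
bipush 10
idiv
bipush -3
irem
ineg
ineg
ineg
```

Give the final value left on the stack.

-2

bipush 0   [0]
bipush 10  [0, 10]
bipush 5   [0, 10, 5]
iadd       [0, 15]
iadd       [15]
bipush 3   [15, 3]
iadd       [18]
bipush -4  [18, -4]
isub       [22]
bipush 2   [22, 2]
ineg       [22, -2]
iadd       [20]
bipush 10  [20, 10]
idiv       [2]
bipush -3  [2, -3]
irem       [2]
ineg       [-2]
ineg       [2]
ineg       [-2]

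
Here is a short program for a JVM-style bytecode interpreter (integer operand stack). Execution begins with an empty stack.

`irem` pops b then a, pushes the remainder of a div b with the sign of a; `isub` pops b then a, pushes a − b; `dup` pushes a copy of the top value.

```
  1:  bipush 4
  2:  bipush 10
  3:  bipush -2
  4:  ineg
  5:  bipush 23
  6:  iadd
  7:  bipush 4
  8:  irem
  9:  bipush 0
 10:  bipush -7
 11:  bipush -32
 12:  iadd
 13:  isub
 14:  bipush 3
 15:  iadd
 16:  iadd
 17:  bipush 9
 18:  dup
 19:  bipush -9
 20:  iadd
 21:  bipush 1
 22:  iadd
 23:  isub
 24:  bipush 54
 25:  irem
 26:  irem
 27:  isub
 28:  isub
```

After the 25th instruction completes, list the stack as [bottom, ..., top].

[4, 10, 43, 8]

bipush 4    4
bipush 10   4 10
bipush -2   4 10 -2
ineg        4 10 2
bipush 23   4 10 2 23
iadd        4 10 25
bipush 4    4 10 25 4
irem        4 10 1
bipush 0    4 10 1 0
bipush -7   4 10 1 0 -7
bipush -32  4 10 1 0 -7 -32
iadd        4 10 1 0 -39
isub        4 10 1 39
bipush 3    4 10 1 39 3
iadd        4 10 1 42
iadd        4 10 43
bipush 9    4 10 43 9
dup         4 10 43 9 9
bipush -9   4 10 43 9 9 -9
iadd        4 10 43 9 0
bipush 1    4 10 43 9 0 1
iadd        4 10 43 9 1
isub        4 10 43 8
bipush 54   4 10 43 8 54
irem        4 10 43 8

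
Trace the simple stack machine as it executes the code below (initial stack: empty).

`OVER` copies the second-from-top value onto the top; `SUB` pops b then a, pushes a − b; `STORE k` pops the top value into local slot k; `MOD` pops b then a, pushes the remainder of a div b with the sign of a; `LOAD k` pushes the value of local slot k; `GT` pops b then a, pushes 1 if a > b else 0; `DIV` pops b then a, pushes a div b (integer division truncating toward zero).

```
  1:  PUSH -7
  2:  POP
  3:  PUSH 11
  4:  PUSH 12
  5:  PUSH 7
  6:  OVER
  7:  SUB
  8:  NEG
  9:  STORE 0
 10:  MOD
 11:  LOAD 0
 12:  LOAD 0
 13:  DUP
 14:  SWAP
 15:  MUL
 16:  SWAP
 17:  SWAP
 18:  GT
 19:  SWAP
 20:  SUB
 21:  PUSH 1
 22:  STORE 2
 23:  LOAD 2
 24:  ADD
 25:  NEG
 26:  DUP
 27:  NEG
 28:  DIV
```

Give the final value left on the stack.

-1

PUSH -7  [-7]
POP      []
PUSH 11  [11]
PUSH 12  [11, 12]
PUSH 7   [11, 12, 7]
OVER     [11, 12, 7, 12]
SUB      [11, 12, -5]
NEG      [11, 12, 5]
STORE 0  [11, 12]
MOD      [11]
LOAD 0   [11, 5]
LOAD 0   [11, 5, 5]
DUP      [11, 5, 5, 5]
SWAP     [11, 5, 5, 5]
MUL      [11, 5, 25]
SWAP     [11, 25, 5]
SWAP     [11, 5, 25]
GT       [11, 0]
SWAP     [0, 11]
SUB      [-11]
PUSH 1   [-11, 1]
STORE 2  [-11]
LOAD 2   [-11, 1]
ADD      [-10]
NEG      [10]
DUP      [10, 10]
NEG      [10, -10]
DIV      [-1]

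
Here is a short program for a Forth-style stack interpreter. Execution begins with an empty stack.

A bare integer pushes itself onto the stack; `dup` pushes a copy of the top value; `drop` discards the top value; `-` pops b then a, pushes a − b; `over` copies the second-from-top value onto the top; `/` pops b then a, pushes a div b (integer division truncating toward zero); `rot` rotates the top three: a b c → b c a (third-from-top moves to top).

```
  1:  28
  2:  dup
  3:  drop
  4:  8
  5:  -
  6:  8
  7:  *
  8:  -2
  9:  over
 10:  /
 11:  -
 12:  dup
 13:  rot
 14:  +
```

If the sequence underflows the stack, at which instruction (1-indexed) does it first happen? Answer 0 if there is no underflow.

28    28
dup   28 28
drop  28
8     28 8
-     20
8     20 8
*     160
-2    160 -2
over  160 -2 160
/     160 0
-     160
dup   160 160
rot  — needs 3 operands, stack has 2 → underflow

13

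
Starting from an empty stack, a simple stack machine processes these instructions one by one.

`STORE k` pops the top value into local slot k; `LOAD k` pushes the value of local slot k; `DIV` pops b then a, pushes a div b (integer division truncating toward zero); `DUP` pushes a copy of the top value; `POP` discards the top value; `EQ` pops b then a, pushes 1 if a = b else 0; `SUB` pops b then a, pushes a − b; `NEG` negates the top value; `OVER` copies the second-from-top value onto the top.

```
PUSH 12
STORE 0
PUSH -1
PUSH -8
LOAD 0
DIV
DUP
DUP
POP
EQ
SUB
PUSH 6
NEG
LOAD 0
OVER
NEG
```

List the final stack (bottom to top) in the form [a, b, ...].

PUSH 12  [12]
STORE 0  []
PUSH -1  [-1]
PUSH -8  [-1, -8]
LOAD 0   [-1, -8, 12]
DIV      [-1, 0]
DUP      [-1, 0, 0]
DUP      [-1, 0, 0, 0]
POP      [-1, 0, 0]
EQ       [-1, 1]
SUB      [-2]
PUSH 6   [-2, 6]
NEG      [-2, -6]
LOAD 0   [-2, -6, 12]
OVER     [-2, -6, 12, -6]
NEG      [-2, -6, 12, 6]

[-2, -6, 12, 6]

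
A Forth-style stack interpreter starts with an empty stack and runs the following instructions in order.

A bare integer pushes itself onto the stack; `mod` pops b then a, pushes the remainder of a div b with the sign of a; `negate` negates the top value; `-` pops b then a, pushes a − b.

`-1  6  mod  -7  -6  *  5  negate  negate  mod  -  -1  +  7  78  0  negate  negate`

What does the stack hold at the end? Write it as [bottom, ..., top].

-1     : -1
6      : -1 6
mod    : -1
-7     : -1 -7
-6     : -1 -7 -6
*      : -1 42
5      : -1 42 5
negate : -1 42 -5
negate : -1 42 5
mod    : -1 2
-      : -3
-1     : -3 -1
+      : -4
7      : -4 7
78     : -4 7 78
0      : -4 7 78 0
negate : -4 7 78 0
negate : -4 7 78 0

[-4, 7, 78, 0]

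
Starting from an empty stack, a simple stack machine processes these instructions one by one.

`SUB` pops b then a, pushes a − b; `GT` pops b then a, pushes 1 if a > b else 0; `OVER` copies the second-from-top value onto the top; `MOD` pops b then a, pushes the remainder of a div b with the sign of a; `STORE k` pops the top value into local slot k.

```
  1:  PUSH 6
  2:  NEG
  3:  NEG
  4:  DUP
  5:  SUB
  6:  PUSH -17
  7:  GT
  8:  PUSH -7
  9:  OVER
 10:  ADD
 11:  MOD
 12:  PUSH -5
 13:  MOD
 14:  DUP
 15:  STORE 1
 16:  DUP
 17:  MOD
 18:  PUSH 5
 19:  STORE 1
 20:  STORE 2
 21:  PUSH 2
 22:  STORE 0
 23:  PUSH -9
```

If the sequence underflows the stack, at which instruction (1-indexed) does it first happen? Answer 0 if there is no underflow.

0

PUSH 6   : [6]
NEG      : [-6]
NEG      : [6]
DUP      : [6, 6]
SUB      : [0]
PUSH -17 : [0, -17]
GT       : [1]
PUSH -7  : [1, -7]
OVER     : [1, -7, 1]
ADD      : [1, -6]
MOD      : [1]
PUSH -5  : [1, -5]
MOD      : [1]
DUP      : [1, 1]
STORE 1  : [1]
DUP      : [1, 1]
MOD      : [0]
PUSH 5   : [0, 5]
STORE 1  : [0]
STORE 2  : []
PUSH 2   : [2]
STORE 0  : []
PUSH -9  : [-9]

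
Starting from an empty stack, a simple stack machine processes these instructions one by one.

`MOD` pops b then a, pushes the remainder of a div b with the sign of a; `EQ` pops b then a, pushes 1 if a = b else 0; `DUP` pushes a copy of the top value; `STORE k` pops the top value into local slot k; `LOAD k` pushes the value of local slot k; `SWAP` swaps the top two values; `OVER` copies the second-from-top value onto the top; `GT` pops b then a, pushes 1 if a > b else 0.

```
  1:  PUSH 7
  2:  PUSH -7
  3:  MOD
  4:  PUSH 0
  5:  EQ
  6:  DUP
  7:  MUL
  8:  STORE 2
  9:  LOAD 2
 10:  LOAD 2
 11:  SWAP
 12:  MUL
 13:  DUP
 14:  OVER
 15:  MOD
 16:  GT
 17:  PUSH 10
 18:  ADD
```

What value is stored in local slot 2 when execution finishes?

PUSH 7   7
PUSH -7  7 -7
MOD      0
PUSH 0   0 0
EQ       1
DUP      1 1
MUL      1
STORE 2  (empty)
LOAD 2   1
LOAD 2   1 1
SWAP     1 1
MUL      1
DUP      1 1
OVER     1 1 1
MOD      1 0
GT       1
PUSH 10  1 10
ADD      11

1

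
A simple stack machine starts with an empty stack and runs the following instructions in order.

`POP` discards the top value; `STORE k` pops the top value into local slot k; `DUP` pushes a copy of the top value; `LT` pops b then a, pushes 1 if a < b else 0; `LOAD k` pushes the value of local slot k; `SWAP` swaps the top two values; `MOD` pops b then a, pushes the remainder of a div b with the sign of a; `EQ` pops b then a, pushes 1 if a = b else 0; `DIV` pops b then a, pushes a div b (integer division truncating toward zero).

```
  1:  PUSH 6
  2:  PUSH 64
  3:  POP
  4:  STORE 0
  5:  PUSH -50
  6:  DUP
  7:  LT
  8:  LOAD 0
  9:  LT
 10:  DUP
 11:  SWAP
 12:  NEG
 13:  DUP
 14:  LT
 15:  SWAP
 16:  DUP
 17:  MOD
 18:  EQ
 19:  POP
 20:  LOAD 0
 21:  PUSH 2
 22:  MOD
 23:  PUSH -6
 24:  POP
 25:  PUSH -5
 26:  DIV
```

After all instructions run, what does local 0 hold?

6

PUSH 6   -> 6
PUSH 64  -> 6 64
POP      -> 6
STORE 0  -> (empty)
PUSH -50 -> -50
DUP      -> -50 -50
LT       -> 0
LOAD 0   -> 0 6
LT       -> 1
DUP      -> 1 1
SWAP     -> 1 1
NEG      -> 1 -1
DUP      -> 1 -1 -1
LT       -> 1 0
SWAP     -> 0 1
DUP      -> 0 1 1
MOD      -> 0 0
EQ       -> 1
POP      -> (empty)
LOAD 0   -> 6
PUSH 2   -> 6 2
MOD      -> 0
PUSH -6  -> 0 -6
POP      -> 0
PUSH -5  -> 0 -5
DIV      -> 0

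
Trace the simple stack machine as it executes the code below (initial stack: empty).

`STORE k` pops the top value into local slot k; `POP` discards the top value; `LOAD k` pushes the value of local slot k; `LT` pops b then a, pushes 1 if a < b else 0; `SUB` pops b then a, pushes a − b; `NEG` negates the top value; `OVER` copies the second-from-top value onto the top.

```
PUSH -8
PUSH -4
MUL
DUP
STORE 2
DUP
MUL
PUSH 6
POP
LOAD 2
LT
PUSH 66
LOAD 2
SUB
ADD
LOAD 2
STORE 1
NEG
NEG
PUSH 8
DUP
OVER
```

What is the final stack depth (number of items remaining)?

4

PUSH -8  -8
PUSH -4  -8 -4
MUL      32
DUP      32 32
STORE 2  32
DUP      32 32
MUL      1024
PUSH 6   1024 6
POP      1024
LOAD 2   1024 32
LT       0
PUSH 66  0 66
LOAD 2   0 66 32
SUB      0 34
ADD      34
LOAD 2   34 32
STORE 1  34
NEG      -34
NEG      34
PUSH 8   34 8
DUP      34 8 8
OVER     34 8 8 8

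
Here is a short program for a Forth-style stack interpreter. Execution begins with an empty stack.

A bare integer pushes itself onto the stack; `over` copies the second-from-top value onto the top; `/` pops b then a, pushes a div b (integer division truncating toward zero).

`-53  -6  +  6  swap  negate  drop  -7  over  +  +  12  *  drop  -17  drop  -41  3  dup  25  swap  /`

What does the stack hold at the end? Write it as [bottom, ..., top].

-53    → [-53]
-6     → [-53, -6]
+      → [-59]
6      → [-59, 6]
swap   → [6, -59]
negate → [6, 59]
drop   → [6]
-7     → [6, -7]
over   → [6, -7, 6]
+      → [6, -1]
+      → [5]
12     → [5, 12]
*      → [60]
drop   → []
-17    → [-17]
drop   → []
-41    → [-41]
3      → [-41, 3]
dup    → [-41, 3, 3]
25     → [-41, 3, 3, 25]
swap   → [-41, 3, 25, 3]
/      → [-41, 3, 8]

[-41, 3, 8]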